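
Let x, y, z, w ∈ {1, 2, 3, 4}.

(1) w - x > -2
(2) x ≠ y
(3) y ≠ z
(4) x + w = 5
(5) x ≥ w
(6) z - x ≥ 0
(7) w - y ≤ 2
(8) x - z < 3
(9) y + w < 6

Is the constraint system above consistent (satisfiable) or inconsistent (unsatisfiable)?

Setting (x, y, z, w) = (3, 1, 3, 2) satisfies everything: constraint 1: w - x = -1; constraint 4: x + w = 5, and the others follow.

Satisfiable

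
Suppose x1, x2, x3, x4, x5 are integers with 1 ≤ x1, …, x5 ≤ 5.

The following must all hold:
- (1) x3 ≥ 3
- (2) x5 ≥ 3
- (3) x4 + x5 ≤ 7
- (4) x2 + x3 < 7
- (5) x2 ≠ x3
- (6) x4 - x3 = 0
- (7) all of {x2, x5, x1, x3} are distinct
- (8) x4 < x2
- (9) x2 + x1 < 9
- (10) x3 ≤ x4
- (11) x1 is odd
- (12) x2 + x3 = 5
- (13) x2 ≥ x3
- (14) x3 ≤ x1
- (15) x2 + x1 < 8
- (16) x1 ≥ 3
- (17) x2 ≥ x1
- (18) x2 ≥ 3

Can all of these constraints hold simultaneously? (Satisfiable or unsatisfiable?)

Unsatisfiable

Constraints 1, 2, 16, and 18 confine each of x2, x5, x1, x3 to the 3 values {3, …, 5} (the domain already gives each ≤ 5).
Constraint 7 requires all 4 of them to be distinct, but only 3 values are available — impossible by the pigeonhole principle.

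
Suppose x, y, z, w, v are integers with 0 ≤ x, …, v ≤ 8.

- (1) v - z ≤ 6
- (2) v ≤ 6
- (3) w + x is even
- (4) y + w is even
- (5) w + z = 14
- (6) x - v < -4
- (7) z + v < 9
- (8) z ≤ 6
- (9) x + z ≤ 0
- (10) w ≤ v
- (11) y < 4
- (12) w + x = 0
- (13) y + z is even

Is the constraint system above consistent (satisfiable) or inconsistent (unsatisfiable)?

Unsatisfiable

From constraints 2 and 10: w ≤ v ≤ 6. From constraint 8: z ≤ 6. Hence w + z ≤ 12. But constraint 5 requires w + z = 14, and 14 > 12. Contradiction.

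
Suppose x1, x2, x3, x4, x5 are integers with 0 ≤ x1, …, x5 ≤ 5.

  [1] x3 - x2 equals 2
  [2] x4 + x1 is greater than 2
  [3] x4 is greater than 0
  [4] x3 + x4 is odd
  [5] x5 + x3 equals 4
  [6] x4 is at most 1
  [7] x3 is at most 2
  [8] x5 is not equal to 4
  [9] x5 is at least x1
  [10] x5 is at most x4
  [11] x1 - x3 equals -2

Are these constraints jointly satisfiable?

Unsatisfiable

From constraints 6 and 10: x5 ≤ x4 ≤ 1. From constraint 7: x3 ≤ 2. Hence x5 + x3 ≤ 3. But constraint 5 requires x5 + x3 = 4, and 4 > 3. Contradiction.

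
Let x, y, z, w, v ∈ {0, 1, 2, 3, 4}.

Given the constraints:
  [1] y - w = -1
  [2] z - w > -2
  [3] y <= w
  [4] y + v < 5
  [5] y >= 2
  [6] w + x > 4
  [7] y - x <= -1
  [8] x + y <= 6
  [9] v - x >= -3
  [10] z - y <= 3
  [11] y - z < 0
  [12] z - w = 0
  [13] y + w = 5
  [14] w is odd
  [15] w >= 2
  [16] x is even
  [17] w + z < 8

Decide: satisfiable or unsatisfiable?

Satisfiable

Take x = 4, y = 2, z = 3, w = 3, v = 1. Then constraint 1: y - w = -1; constraint 2: z - w = 0; constraint 4: y + v = 3, and every other listed constraint is also met.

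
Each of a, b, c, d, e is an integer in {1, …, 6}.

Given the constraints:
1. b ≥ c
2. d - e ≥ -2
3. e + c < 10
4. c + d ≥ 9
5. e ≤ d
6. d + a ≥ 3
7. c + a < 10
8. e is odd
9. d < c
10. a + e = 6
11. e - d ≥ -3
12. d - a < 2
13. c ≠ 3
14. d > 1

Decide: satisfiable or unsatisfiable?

Satisfiable

One satisfying assignment is a = 3, b = 6, c = 6, d = 3, e = 3.
For the less obvious constraints — constraint 2: d - e = 0; constraint 3: e + c = 9 — and the others hold by inspection.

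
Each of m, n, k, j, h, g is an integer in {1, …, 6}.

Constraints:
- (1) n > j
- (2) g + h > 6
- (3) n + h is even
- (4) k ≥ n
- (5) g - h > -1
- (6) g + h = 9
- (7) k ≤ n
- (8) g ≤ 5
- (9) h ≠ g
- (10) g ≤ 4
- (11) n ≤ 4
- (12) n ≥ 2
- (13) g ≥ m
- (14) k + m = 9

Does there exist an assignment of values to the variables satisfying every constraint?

From constraints 7 and 11: k ≤ n ≤ 4. From constraints 10 and 13: m ≤ g ≤ 4. Hence k + m ≤ 8. But constraint 14 requires k + m = 9, and 9 > 8. Contradiction.

Unsatisfiable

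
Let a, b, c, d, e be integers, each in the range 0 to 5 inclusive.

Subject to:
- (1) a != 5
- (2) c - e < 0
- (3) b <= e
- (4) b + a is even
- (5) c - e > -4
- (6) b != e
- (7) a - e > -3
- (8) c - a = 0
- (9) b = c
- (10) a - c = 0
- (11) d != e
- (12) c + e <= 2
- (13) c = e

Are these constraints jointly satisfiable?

Unsatisfiable

From constraints 9 and 13, b = c = e, so b = e. But constraint 6 says b ≠ e. Contradiction.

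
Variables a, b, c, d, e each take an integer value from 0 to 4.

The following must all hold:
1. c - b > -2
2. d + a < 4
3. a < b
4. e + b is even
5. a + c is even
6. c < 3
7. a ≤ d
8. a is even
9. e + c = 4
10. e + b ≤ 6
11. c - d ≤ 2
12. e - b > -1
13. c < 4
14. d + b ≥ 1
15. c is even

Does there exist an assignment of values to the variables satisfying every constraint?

Take a = 0, b = 2, c = 2, d = 1, e = 2. Then constraint 1: c - b = 0; constraint 2: d + a = 1, and every other listed constraint is also met.

Satisfiable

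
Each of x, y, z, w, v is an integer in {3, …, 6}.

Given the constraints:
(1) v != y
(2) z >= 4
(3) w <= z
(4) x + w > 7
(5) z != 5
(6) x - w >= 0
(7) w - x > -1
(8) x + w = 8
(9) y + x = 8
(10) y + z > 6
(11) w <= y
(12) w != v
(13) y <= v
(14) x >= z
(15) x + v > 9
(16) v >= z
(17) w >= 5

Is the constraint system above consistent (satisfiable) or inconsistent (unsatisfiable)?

From constraints 11 and 17: y ≥ w ≥ 5. From constraints 2 and 14: x ≥ z ≥ 4. Hence y + x ≥ 9. But constraint 9 requires y + x = 8, and 8 < 9. Contradiction.

Unsatisfiable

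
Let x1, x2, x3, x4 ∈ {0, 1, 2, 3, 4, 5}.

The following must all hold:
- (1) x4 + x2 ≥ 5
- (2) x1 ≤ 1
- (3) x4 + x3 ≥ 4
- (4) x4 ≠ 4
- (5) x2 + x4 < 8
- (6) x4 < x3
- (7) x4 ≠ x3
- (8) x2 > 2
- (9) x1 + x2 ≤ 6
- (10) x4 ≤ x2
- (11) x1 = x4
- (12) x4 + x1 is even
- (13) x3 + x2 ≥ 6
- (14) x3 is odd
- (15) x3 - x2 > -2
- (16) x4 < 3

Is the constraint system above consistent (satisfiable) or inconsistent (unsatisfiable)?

One satisfying assignment is x1 = 1, x2 = 4, x3 = 5, x4 = 1.
For the less obvious constraints — constraint 1: x4 + x2 = 5; constraint 3: x4 + x3 = 6; constraint 5: x2 + x4 = 5 — and the others hold by inspection.

Satisfiable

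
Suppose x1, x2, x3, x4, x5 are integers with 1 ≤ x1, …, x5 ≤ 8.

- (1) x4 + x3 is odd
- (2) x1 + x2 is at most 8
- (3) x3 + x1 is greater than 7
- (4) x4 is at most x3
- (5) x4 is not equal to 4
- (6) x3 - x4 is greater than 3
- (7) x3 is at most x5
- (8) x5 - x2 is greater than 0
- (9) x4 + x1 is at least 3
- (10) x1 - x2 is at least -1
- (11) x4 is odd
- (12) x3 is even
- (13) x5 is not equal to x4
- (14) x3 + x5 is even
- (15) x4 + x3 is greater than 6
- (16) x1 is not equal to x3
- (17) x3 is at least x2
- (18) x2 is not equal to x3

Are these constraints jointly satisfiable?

Satisfiable

The assignment x1 = 2, x2 = 3, x3 = 6, x4 = 1, x5 = 6 works:
  constraint 2 holds since x1 + x2 = 5.
  constraint 3 holds since x3 + x1 = 8.
  constraint 6 holds since x3 - x4 = 5.
The rest check out directly.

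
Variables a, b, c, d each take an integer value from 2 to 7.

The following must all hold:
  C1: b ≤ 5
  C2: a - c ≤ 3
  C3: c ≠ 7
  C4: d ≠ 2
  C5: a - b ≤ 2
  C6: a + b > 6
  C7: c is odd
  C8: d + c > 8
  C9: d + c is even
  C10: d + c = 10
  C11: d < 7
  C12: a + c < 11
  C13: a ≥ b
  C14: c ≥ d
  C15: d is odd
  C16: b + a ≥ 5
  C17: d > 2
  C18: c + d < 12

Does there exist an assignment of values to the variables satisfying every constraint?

Setting (a, b, c, d) = (5, 3, 5, 5) satisfies everything: constraint 2: a - c = 0; constraint 5: a - b = 2, and the others follow.

Satisfiable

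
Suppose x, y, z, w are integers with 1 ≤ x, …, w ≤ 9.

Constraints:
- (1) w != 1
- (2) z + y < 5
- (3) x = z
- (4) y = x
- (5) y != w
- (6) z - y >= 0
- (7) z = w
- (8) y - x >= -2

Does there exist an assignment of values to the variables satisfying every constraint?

Unsatisfiable

From constraints 3, 4, and 7, y = x = z = w, so y = w. But constraint 5 says y ≠ w. Contradiction.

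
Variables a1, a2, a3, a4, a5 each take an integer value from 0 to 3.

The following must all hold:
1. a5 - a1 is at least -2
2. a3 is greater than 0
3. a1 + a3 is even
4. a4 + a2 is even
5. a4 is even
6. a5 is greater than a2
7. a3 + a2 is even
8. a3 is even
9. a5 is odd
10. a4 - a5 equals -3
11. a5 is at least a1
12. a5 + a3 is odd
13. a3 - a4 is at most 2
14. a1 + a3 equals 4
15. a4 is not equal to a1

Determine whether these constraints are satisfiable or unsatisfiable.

Try a1 = 2, a2 = 2, a3 = 2, a4 = 0, a5 = 3.
Check constraint 1: a5 - a1 = 1; constraint 10: a4 - a5 = -3; constraint 13: a3 - a4 = 2. The remaining constraints are straightforward to verify.

Satisfiable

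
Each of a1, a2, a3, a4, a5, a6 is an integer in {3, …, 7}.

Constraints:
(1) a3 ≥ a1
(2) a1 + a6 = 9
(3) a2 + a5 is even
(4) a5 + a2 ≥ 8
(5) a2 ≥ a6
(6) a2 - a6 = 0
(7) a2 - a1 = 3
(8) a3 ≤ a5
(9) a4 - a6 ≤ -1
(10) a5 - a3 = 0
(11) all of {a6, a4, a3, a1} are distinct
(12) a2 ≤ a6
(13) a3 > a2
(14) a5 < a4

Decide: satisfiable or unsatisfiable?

Unsatisfiable

Constraints 5, 8, 9, 13, and 14 give a4 < a6, a6 ≤ a2, a2 < a3, a3 ≤ a5, a5 < a4. Chaining: a4 < a6 ≤ a2 < a3 ≤ a5 < a4, which forces a4 < a4 — impossible.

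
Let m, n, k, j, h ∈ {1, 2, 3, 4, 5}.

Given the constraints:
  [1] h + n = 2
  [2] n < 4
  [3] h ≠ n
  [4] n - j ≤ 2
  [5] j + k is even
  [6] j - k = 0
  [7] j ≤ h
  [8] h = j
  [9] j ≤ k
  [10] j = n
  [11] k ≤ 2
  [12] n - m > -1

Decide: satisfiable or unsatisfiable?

From constraints 8 and 10, h = j = n, so h = n. But constraint 3 says h ≠ n. Contradiction.

Unsatisfiable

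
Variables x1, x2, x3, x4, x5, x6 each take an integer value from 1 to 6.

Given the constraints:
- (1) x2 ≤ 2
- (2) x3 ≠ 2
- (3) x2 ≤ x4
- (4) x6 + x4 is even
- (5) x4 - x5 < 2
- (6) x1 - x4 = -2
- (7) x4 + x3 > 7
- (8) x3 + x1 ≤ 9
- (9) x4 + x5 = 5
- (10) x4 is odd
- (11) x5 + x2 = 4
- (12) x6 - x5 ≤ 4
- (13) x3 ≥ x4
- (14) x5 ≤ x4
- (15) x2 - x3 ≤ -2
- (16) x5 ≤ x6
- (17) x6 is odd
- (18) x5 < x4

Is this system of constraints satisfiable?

One satisfying assignment is x1 = 1, x2 = 2, x3 = 5, x4 = 3, x5 = 2, x6 = 3.
For the less obvious constraints — constraint 5: x4 - x5 = 1; constraint 6: x1 - x4 = -2; constraint 7: x4 + x3 = 8 — and the others hold by inspection.

Satisfiable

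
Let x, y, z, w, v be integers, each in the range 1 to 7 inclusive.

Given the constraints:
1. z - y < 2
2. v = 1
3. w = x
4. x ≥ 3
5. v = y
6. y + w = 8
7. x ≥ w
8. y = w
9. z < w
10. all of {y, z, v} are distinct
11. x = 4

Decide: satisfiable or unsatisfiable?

Constraint 2 fixes v = 1 and constraint 11 fixes x = 4. Constraints 3, 5, and 8 give v = y = w = x, so v = x. But 1 ≠ 4 — contradiction.

Unsatisfiable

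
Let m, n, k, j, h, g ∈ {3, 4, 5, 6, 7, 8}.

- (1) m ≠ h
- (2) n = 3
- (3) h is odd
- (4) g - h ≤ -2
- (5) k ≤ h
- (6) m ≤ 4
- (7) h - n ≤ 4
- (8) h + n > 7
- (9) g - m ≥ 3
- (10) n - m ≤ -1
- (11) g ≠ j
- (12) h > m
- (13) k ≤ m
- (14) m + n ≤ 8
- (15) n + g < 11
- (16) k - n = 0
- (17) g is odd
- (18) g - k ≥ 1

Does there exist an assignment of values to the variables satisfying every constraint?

Unsatisfiable

Constraints 4, 7, 9, and 10 give g − m ≥ 3, m − n ≥ 1, n − h ≥ -4, h − g ≥ 2.
Adding all 4 inequalities: the left sides telescope to 0, and the right sides sum to 3 + 1 + (-4) + 2 = 2. So 0 ≥ 2, which is false.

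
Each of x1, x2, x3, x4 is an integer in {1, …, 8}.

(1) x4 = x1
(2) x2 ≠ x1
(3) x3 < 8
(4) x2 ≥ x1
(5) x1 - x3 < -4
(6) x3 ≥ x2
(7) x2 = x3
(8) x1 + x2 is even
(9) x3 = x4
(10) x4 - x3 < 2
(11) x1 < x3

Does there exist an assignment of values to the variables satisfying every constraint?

From constraints 1, 7, and 9, x2 = x3 = x4 = x1, so x2 = x1. But constraint 2 says x2 ≠ x1. Contradiction.

Unsatisfiable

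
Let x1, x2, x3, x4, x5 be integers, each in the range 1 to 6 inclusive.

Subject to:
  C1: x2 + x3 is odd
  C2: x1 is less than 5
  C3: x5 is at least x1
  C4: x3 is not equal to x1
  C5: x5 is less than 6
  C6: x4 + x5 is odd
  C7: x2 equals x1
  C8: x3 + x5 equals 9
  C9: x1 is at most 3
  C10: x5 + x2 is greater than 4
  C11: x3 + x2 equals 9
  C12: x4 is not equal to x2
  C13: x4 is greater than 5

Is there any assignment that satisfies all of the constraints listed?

One satisfying assignment is x1 = 3, x2 = 3, x3 = 6, x4 = 6, x5 = 3.
For the less obvious constraints — constraint 8: x3 + x5 = 9; constraint 10: x5 + x2 = 6; constraint 11: x3 + x2 = 9 — and the others hold by inspection.

Satisfiable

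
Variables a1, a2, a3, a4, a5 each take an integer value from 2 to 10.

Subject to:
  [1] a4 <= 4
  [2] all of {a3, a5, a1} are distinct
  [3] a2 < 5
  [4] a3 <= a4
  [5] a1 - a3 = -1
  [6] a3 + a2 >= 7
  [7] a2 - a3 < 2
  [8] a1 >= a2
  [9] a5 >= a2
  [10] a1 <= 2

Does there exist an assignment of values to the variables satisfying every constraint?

From constraints 1 and 4: a3 ≤ a4 ≤ 4. From constraints 8 and 10: a2 ≤ a1 ≤ 2. Hence a3 + a2 ≤ 6. But constraint 6 requires a3 + a2 ≥ 7, and 7 > 6. Contradiction.

Unsatisfiable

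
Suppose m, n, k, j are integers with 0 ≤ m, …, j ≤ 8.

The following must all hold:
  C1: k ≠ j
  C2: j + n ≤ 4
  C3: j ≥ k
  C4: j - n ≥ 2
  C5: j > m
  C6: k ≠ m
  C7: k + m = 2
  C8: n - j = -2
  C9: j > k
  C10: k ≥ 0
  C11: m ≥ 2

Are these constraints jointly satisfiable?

One satisfying assignment is m = 2, n = 1, k = 0, j = 3.
For the less obvious constraints — constraint 2: j + n = 4; constraint 4: j - n = 2 — and the others hold by inspection.

Satisfiable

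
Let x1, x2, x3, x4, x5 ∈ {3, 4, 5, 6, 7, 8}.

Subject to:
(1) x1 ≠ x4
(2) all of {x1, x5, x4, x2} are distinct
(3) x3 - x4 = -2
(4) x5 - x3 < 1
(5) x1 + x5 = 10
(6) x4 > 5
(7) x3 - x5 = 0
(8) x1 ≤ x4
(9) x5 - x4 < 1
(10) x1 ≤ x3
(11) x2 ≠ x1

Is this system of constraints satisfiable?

Try x1 = 4, x2 = 7, x3 = 6, x4 = 8, x5 = 6.
Check constraint 3: x3 - x4 = -2; constraint 4: x5 - x3 = 0; constraint 5: x1 + x5 = 10. The remaining constraints are straightforward to verify.

Satisfiable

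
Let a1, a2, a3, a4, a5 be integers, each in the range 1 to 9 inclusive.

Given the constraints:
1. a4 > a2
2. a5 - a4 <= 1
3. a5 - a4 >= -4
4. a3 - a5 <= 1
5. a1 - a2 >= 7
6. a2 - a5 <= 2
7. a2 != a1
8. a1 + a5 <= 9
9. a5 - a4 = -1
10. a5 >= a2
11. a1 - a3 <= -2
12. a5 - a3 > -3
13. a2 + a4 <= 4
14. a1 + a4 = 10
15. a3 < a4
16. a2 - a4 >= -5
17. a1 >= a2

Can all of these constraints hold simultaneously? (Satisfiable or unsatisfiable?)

Unsatisfiable

Constraints 2, 4, 5, 11, and 16 give a5 − a3 ≥ -1, a3 − a1 ≥ 2, a1 − a2 ≥ 7, a2 − a4 ≥ -5, a4 − a5 ≥ -1.
Adding all 5 inequalities: the left sides telescope to 0, and the right sides sum to (-1) + 2 + 7 + (-5) + (-1) = 2. So 0 ≥ 2, which is false.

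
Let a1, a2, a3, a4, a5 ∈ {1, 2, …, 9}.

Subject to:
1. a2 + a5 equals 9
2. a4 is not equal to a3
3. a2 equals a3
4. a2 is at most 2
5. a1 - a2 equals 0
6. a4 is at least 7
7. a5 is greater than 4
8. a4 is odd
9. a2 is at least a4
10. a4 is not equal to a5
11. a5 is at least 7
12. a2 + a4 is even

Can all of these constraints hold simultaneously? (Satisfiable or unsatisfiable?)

Unsatisfiable

From constraints 6 and 9: a2 ≥ a4 and a4 ≥ 7, so a2 ≥ 7. From constraint 4: a2 ≤ 2. But 2 < 7, so no value of a2 works.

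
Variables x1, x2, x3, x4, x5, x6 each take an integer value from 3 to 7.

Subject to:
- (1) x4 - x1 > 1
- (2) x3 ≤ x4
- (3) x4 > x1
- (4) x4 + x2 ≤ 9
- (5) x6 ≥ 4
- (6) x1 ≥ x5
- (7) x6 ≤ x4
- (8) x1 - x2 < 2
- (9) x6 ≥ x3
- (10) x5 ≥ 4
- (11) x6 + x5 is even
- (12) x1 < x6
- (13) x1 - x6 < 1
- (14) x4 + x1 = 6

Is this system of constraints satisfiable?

Unsatisfiable

From constraints 5 and 7: x4 ≥ x6 ≥ 4. From constraints 6 and 10: x1 ≥ x5 ≥ 4. Hence x4 + x1 ≥ 8. But constraint 14 requires x4 + x1 = 6, and 6 < 8. Contradiction.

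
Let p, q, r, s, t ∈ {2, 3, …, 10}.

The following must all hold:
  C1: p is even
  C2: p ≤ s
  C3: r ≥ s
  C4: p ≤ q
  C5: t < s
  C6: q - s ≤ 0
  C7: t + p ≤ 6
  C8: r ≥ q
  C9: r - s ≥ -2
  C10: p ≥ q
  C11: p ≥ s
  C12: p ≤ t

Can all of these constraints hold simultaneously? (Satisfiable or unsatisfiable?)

Unsatisfiable

Constraints 5, 11, and 12 give s ≤ p, p ≤ t, t < s. Chaining: s ≤ p ≤ t < s, which forces s < s — impossible.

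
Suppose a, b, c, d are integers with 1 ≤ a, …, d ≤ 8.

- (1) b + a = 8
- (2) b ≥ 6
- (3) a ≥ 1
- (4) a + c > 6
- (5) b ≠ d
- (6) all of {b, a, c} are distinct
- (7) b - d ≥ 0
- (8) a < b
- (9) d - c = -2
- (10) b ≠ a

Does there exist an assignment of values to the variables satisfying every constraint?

Satisfiable

The assignment a = 1, b = 7, c = 6, d = 4 works:
  constraint 1 holds since b + a = 8.
  constraint 4 holds since a + c = 7.
The rest check out directly.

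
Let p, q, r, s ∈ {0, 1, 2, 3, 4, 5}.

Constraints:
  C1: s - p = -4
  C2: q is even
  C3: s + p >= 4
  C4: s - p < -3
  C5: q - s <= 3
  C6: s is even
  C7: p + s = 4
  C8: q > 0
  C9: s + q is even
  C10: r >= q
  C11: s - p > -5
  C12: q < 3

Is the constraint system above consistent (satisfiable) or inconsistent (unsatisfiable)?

Satisfiable

Take p = 4, q = 2, r = 2, s = 0. Then constraint 1: s - p = -4; constraint 3: s + p = 4, and every other listed constraint is also met.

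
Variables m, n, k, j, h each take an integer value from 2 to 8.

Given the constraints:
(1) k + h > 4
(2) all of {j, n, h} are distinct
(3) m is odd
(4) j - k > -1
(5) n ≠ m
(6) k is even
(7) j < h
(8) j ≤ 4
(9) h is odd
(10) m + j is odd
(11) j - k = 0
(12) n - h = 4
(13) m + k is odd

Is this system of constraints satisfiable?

Satisfiable

Take m = 5, n = 7, k = 2, j = 2, h = 3. Then constraint 1: k + h = 5; constraint 4: j - k = 0; constraint 11: j - k = 0, and every other listed constraint is also met.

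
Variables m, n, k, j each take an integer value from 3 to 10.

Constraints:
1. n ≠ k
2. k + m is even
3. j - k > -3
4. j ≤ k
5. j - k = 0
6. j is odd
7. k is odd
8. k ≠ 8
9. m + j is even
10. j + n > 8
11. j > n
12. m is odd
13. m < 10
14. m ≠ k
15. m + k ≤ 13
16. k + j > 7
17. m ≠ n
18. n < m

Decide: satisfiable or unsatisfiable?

Try m = 7, n = 4, k = 5, j = 5.
Check constraint 3: j - k = 0; constraint 5: j - k = 0; constraint 10: j + n = 9. The remaining constraints are straightforward to verify.

Satisfiable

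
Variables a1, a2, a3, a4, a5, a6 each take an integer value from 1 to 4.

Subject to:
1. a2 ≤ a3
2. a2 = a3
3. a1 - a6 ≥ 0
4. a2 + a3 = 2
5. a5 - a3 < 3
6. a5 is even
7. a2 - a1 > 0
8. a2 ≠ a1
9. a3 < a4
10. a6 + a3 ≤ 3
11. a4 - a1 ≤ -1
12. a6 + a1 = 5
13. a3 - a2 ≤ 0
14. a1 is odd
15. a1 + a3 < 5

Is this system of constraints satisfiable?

Constraints 1, 7, 9, and 11 give a3 < a4, a4 < a1, a1 < a2, a2 ≤ a3. Chaining: a3 < a4 < a1 < a2 ≤ a3, which forces a3 < a3 — impossible.

Unsatisfiable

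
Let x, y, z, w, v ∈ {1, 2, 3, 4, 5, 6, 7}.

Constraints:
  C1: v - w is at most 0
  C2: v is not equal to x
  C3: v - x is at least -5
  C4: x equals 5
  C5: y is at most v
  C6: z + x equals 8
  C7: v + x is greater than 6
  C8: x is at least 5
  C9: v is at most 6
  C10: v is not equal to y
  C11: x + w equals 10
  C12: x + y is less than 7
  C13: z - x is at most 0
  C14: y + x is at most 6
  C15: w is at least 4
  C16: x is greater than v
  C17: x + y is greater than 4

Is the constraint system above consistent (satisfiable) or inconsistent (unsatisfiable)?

The assignment x = 5, y = 1, z = 3, w = 5, v = 2 works:
  constraint 1 holds since v - w = -3.
  constraint 3 holds since v - x = -3.
  constraint 6 holds since z + x = 8.
The rest check out directly.

Satisfiable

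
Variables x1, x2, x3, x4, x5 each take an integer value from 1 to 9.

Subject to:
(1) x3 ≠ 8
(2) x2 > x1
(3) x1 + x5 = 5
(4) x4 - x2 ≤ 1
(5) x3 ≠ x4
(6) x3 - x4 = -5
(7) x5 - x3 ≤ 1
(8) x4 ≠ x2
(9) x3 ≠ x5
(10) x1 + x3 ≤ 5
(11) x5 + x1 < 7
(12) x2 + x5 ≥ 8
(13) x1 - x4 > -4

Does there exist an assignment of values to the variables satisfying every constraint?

Try x1 = 3, x2 = 8, x3 = 1, x4 = 6, x5 = 2.
Check constraint 3: x1 + x5 = 5; constraint 4: x4 - x2 = -2. The remaining constraints are straightforward to verify.

Satisfiable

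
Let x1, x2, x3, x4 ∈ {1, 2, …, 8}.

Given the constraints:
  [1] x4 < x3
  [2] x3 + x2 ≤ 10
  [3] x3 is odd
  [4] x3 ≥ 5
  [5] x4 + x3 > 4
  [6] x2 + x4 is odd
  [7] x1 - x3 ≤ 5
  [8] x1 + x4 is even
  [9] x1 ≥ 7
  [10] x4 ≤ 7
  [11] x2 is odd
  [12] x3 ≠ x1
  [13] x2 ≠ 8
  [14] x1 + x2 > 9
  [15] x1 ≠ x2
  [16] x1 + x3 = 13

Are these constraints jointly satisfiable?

Satisfiable

One satisfying assignment is x1 = 8, x2 = 3, x3 = 5, x4 = 2.
For the less obvious constraints — constraint 2: x3 + x2 = 8; constraint 5: x4 + x3 = 7 — and the others hold by inspection.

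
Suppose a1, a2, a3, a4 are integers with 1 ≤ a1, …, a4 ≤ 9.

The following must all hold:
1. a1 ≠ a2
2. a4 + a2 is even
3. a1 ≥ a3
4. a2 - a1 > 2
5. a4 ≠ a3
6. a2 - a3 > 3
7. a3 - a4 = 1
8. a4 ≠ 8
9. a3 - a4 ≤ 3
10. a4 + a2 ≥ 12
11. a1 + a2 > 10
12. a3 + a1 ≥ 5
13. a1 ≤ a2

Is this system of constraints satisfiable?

Setting (a1, a2, a3, a4) = (4, 9, 4, 3) satisfies everything: constraint 4: a2 - a1 = 5; constraint 6: a2 - a3 = 5; constraint 7: a3 - a4 = 1, and the others follow.

Satisfiable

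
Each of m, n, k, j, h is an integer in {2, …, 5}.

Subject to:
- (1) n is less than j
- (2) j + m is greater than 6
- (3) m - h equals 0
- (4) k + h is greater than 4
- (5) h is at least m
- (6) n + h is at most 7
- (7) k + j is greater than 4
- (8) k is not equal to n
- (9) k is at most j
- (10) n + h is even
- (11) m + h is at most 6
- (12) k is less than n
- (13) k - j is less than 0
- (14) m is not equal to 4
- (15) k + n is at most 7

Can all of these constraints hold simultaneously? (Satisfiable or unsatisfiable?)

Try m = 3, n = 3, k = 2, j = 5, h = 3.
Check constraint 2: j + m = 8; constraint 3: m - h = 0; constraint 4: k + h = 5. The remaining constraints are straightforward to verify.

Satisfiable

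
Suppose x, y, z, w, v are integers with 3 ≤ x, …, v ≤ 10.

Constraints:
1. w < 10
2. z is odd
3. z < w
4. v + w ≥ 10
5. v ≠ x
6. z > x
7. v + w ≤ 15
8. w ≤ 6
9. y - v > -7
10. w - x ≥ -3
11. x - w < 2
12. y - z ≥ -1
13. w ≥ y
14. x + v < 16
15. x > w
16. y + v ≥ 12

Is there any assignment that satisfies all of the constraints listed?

Unsatisfiable

Constraints 3, 6, and 15 give z < w, w < x, x < z. Chaining: z < w < x < z, which forces z < z — impossible.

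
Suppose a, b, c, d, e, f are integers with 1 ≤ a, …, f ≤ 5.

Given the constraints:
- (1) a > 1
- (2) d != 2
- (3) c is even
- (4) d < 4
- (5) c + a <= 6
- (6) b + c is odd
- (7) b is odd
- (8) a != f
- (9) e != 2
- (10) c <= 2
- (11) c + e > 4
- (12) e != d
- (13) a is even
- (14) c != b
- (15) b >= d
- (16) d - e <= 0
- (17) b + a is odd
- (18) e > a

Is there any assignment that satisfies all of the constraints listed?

Try a = 2, b = 1, c = 2, d = 1, e = 4, f = 4.
Check constraint 5: c + a = 4; constraint 11: c + e = 6. The remaining constraints are straightforward to verify.

Satisfiable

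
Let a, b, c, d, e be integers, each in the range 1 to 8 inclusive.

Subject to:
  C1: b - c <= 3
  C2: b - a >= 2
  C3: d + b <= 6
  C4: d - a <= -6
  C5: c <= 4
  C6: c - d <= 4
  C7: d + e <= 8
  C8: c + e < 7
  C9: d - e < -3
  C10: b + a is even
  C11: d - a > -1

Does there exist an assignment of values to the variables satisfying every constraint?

Unsatisfiable

Constraints 1, 2, 4, and 6 give d − c ≥ -4, c − b ≥ -3, b − a ≥ 2, a − d ≥ 6.
Adding all 4 inequalities: the left sides telescope to 0, and the right sides sum to (-4) + (-3) + 2 + 6 = 1. So 0 ≥ 1, which is false.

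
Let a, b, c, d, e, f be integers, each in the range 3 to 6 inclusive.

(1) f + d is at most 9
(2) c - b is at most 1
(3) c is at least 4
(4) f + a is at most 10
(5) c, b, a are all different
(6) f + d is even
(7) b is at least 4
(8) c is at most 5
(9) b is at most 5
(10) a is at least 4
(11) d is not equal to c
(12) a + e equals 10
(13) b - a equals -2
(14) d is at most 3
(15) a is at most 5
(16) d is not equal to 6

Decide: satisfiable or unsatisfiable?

Constraints 3, 7, 8, 9, 10, and 15 confine each of c, b, a to the 2 values {4, 5}.
Constraint 5 requires all 3 of them to be distinct, but only 2 values are available — impossible by the pigeonhole principle.

Unsatisfiable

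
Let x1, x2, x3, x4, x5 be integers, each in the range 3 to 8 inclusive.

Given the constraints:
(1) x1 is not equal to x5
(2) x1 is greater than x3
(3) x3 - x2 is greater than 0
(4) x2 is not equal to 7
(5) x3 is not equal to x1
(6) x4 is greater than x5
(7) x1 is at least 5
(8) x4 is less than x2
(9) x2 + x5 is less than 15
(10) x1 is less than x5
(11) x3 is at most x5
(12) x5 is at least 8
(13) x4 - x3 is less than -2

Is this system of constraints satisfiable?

Unsatisfiable

Constraints 2, 3, 6, 8, and 10 give x2 < x3, x3 < x1, x1 < x5, x5 < x4, x4 < x2. Chaining: x2 < x3 < x1 < x5 < x4 < x2, which forces x2 < x2 — impossible.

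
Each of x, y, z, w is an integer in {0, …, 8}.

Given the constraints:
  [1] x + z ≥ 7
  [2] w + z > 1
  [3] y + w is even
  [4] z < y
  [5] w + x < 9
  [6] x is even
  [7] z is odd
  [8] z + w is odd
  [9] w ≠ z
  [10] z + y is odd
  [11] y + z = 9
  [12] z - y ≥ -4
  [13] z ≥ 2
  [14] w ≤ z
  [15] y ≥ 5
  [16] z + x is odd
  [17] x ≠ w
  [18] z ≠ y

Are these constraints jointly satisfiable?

One satisfying assignment is x = 6, y = 6, z = 3, w = 0.
For the less obvious constraints — constraint 1: x + z = 9; constraint 2: w + z = 3 — and the others hold by inspection.

Satisfiable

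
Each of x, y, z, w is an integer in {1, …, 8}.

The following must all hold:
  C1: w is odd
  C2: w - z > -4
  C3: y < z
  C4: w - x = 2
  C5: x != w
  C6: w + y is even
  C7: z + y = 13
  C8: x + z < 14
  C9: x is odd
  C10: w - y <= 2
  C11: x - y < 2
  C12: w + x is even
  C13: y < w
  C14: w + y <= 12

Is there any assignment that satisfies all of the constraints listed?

Satisfiable

Take x = 5, y = 5, z = 8, w = 7. Then constraint 2: w - z = -1; constraint 4: w - x = 2, and every other listed constraint is also met.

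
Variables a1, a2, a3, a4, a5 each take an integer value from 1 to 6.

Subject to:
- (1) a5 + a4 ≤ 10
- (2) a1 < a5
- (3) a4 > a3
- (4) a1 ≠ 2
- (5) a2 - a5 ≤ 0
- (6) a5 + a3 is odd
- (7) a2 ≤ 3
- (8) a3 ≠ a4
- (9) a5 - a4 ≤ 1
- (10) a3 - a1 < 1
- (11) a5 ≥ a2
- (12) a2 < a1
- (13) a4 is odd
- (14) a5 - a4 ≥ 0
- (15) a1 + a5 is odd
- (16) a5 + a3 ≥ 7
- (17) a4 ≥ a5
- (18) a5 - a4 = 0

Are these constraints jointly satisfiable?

Satisfiable

One satisfying assignment is a1 = 4, a2 = 3, a3 = 4, a4 = 5, a5 = 5.
For the less obvious constraints — constraint 1: a5 + a4 = 10; constraint 5: a2 - a5 = -2; constraint 9: a5 - a4 = 0 — and the others hold by inspection.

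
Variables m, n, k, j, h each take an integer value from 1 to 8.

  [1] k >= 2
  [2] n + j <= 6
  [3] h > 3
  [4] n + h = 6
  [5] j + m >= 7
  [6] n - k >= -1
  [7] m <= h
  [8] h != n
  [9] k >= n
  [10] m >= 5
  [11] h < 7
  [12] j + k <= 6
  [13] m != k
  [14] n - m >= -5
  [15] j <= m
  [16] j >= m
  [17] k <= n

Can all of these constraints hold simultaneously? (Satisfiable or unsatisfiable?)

Unsatisfiable

From constraints 1 and 17: n ≥ k ≥ 2. From constraints 10 and 16: j ≥ m ≥ 5. Hence n + j ≥ 7. But constraint 2 requires n + j ≤ 6, and 6 < 7. Contradiction.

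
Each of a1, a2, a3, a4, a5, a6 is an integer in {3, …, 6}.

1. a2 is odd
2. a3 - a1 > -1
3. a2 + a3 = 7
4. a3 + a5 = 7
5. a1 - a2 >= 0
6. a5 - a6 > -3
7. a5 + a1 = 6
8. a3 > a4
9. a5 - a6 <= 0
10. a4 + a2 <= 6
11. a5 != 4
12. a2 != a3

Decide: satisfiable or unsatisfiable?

The assignment a1 = 3, a2 = 3, a3 = 4, a4 = 3, a5 = 3, a6 = 5 works:
  constraint 2 holds since a3 - a1 = 1.
  constraint 3 holds since a2 + a3 = 7.
The rest check out directly.

Satisfiable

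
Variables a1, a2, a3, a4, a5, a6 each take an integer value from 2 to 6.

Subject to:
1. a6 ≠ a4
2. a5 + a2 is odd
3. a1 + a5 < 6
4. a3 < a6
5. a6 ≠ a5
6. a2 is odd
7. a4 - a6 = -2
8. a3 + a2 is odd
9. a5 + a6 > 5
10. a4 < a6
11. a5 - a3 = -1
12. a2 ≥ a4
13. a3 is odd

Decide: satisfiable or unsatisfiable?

Constraint 13 makes a3 odd and constraint 6 makes a2 odd, so a3 + a2 must be even. Constraint 8 says a3 + a2 is odd — contradiction.

Unsatisfiable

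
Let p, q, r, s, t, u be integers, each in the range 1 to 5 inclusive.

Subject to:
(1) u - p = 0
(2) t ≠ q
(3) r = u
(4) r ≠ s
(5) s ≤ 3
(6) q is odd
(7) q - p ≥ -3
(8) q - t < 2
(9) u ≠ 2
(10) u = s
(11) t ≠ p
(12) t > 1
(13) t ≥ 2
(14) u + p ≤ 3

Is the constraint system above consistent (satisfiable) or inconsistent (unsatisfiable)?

Unsatisfiable

From constraints 3 and 10, r = u = s, so r = s. But constraint 4 says r ≠ s. Contradiction.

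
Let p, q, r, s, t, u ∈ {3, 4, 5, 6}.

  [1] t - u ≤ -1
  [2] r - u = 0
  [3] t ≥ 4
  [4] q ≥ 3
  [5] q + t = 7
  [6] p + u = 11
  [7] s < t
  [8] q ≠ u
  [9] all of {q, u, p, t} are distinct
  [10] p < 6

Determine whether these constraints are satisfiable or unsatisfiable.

Satisfiable

One satisfying assignment is p = 5, q = 3, r = 6, s = 3, t = 4, u = 6.
For the less obvious constraints — constraint 1: t - u = -2; constraint 2: r - u = 0 — and the others hold by inspection.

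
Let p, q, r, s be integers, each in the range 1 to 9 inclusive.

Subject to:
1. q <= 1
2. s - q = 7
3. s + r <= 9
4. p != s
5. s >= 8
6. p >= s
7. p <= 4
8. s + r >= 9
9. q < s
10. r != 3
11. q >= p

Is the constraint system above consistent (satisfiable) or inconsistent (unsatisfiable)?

Unsatisfiable

From constraints 5 and 6: p ≥ s and s ≥ 8, so p ≥ 8. From constraints 1 and 11: p ≤ q and q ≤ 1, so p ≤ 1. But 1 < 8, so no value of p works.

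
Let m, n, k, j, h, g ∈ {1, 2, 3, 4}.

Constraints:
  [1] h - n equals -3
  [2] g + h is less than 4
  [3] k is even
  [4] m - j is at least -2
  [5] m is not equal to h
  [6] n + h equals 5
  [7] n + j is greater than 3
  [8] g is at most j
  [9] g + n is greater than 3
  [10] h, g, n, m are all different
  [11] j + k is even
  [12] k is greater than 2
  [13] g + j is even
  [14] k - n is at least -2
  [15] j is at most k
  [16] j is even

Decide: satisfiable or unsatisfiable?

Satisfiable

Try m = 3, n = 4, k = 4, j = 2, h = 1, g = 2.
Check constraint 1: h - n = -3; constraint 2: g + h = 3. The remaining constraints are straightforward to verify.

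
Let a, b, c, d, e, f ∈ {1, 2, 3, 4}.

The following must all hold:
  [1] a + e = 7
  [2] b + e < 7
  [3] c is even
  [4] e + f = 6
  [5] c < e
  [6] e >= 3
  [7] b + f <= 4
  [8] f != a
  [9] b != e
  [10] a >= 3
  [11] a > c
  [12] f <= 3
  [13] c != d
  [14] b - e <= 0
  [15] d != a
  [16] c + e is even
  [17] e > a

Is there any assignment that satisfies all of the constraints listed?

Try a = 3, b = 1, c = 2, d = 4, e = 4, f = 2.
Check constraint 1: a + e = 7; constraint 2: b + e = 5. The remaining constraints are straightforward to verify.

Satisfiable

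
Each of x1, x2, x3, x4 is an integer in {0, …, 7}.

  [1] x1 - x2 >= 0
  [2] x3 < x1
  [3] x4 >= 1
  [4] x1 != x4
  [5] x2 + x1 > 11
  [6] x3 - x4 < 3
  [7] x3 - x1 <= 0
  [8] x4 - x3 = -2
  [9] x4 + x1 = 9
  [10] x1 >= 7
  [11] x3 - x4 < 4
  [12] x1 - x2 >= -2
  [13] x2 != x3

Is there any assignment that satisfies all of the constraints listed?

Take x1 = 7, x2 = 7, x3 = 4, x4 = 2. Then constraint 1: x1 - x2 = 0; constraint 5: x2 + x1 = 14, and every other listed constraint is also met.

Satisfiable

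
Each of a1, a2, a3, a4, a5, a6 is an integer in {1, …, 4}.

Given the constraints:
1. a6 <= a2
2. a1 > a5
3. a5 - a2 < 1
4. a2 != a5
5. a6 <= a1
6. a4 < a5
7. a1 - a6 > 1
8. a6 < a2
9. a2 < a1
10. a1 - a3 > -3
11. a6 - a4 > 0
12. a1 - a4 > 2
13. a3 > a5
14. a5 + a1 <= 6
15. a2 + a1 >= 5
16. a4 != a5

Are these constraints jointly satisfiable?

Take a1 = 4, a2 = 3, a3 = 4, a4 = 1, a5 = 2, a6 = 2. Then constraint 3: a5 - a2 = -1; constraint 7: a1 - a6 = 2; constraint 10: a1 - a3 = 0, and every other listed constraint is also met.

Satisfiable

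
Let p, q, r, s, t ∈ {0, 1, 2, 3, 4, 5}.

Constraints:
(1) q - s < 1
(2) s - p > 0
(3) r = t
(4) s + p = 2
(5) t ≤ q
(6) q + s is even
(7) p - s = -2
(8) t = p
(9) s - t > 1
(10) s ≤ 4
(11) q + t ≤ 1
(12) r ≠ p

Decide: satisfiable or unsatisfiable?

Unsatisfiable

From constraints 3 and 8, r = t = p, so r = p. But constraint 12 says r ≠ p. Contradiction.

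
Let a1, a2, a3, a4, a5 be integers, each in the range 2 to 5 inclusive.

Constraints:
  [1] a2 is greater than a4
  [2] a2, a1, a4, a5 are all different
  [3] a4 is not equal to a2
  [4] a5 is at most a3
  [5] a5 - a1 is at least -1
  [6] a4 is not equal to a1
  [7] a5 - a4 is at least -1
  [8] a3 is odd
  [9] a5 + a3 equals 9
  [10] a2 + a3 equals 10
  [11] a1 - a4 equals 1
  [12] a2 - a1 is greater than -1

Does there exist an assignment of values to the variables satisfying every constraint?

Try a1 = 3, a2 = 5, a3 = 5, a4 = 2, a5 = 4.
Check constraint 5: a5 - a1 = 1; constraint 7: a5 - a4 = 2; constraint 9: a5 + a3 = 9. The remaining constraints are straightforward to verify.

Satisfiable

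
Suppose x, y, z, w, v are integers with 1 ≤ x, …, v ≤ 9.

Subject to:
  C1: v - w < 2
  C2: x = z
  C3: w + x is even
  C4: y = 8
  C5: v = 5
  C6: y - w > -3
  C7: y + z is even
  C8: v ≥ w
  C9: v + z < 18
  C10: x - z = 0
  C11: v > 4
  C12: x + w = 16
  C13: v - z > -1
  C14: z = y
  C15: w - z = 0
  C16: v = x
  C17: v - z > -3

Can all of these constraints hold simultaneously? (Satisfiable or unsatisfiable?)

Unsatisfiable

Constraint 5 fixes v = 5 and constraint 4 fixes y = 8. Constraints 2, 14, and 16 give v = x = z = y, so v = y. But 5 ≠ 8 — contradiction.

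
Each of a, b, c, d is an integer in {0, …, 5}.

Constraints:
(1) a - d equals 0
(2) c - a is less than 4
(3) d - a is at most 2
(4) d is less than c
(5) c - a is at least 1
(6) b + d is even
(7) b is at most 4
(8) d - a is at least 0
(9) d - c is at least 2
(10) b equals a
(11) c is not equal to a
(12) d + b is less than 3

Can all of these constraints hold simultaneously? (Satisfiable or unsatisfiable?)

Constraints 3, 5, and 9 give d − c ≥ 2, c − a ≥ 1, a − d ≥ -2.
Adding all 3 inequalities: the left sides telescope to 0, and the right sides sum to 2 + 1 + (-2) = 1. So 0 ≥ 1, which is false.

Unsatisfiable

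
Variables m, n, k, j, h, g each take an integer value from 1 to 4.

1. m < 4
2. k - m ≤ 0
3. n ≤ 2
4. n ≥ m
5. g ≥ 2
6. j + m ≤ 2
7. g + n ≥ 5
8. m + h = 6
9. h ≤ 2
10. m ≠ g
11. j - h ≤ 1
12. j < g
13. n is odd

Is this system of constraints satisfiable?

Unsatisfiable

From constraints 3 and 4: m ≤ n ≤ 2. From constraint 9: h ≤ 2. Hence m + h ≤ 4. But constraint 8 requires m + h = 6, and 6 > 4. Contradiction.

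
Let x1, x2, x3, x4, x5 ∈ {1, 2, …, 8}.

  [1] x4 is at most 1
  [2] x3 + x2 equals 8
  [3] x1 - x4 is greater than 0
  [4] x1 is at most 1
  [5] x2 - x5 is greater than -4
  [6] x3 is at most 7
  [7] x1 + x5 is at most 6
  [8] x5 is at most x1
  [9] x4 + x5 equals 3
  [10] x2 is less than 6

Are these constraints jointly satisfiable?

Unsatisfiable

From constraint 1: x4 ≤ 1. From constraints 4 and 8: x5 ≤ x1 ≤ 1. Hence x4 + x5 ≤ 2. But constraint 9 requires x4 + x5 = 3, and 3 > 2. Contradiction.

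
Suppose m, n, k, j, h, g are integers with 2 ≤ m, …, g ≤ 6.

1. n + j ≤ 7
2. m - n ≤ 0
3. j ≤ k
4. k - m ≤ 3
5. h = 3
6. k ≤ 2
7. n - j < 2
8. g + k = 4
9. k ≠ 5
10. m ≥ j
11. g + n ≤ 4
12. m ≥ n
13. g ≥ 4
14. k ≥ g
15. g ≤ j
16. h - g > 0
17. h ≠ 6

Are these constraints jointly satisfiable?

From constraints 13 and 15: j ≥ g and g ≥ 4, so j ≥ 4. From constraints 3 and 6: j ≤ k and k ≤ 2, so j ≤ 2. But 2 < 4, so no value of j works.

Unsatisfiable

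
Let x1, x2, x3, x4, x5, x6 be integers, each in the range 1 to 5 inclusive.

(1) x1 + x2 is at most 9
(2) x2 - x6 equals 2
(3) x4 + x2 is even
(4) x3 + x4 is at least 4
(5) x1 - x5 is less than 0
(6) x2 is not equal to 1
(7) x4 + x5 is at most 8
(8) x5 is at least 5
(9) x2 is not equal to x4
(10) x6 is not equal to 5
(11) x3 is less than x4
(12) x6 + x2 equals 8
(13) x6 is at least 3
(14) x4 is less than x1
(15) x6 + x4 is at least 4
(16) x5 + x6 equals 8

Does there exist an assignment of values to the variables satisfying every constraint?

One satisfying assignment is x1 = 4, x2 = 5, x3 = 2, x4 = 3, x5 = 5, x6 = 3.
For the less obvious constraints — constraint 1: x1 + x2 = 9; constraint 2: x2 - x6 = 2 — and the others hold by inspection.

Satisfiable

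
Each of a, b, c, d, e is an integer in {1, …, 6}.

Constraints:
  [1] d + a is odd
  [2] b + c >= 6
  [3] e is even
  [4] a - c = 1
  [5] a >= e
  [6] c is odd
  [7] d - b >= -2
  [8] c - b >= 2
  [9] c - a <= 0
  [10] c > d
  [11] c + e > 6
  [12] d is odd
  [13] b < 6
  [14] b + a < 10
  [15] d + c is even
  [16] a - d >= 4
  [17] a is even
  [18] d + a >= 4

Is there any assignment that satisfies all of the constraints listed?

Take a = 6, b = 1, c = 5, d = 1, e = 2. Then constraint 2: b + c = 6; constraint 4: a - c = 1; constraint 7: d - b = 0, and every other listed constraint is also met.

Satisfiable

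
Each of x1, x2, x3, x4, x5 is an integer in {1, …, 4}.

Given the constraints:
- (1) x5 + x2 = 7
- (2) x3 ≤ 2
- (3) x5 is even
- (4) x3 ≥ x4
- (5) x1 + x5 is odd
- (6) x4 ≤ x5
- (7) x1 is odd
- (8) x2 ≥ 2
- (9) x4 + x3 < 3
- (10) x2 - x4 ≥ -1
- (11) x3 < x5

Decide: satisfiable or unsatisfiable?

Satisfiable

The assignment x1 = 1, x2 = 3, x3 = 1, x4 = 1, x5 = 4 works:
  constraint 1 holds since x5 + x2 = 7.
  constraint 9 holds since x4 + x3 = 2.
The rest check out directly.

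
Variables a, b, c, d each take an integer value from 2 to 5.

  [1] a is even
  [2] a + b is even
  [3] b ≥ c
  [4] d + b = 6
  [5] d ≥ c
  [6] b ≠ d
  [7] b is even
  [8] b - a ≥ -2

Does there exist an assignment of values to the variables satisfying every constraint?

Satisfiable

Take a = 4, b = 4, c = 2, d = 2. Then constraint 4: d + b = 6; constraint 8: b - a = 0, and every other listed constraint is also met.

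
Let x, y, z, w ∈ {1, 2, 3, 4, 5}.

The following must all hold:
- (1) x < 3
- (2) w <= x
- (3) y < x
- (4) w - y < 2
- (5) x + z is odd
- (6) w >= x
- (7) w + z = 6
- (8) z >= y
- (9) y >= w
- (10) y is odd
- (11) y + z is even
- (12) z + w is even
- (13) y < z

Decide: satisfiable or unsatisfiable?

Unsatisfiable

Constraints 3, 6, and 9 give w ≤ y, y < x, x ≤ w. Chaining: w ≤ y < x ≤ w, which forces w < w — impossible.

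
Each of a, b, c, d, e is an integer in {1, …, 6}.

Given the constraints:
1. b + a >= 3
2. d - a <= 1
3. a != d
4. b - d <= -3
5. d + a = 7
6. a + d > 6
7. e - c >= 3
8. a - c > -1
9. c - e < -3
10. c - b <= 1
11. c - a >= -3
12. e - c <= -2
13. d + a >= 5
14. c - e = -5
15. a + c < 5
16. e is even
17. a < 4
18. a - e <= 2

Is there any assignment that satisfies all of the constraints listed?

Unsatisfiable

Constraints 2, 4, 10, 12, and 18 give c − e ≥ 2, e − a ≥ -2, a − d ≥ -1, d − b ≥ 3, b − c ≥ -1.
Adding all 5 inequalities: the left sides telescope to 0, and the right sides sum to 2 + (-2) + (-1) + 3 + (-1) = 1. So 0 ≥ 1, which is false.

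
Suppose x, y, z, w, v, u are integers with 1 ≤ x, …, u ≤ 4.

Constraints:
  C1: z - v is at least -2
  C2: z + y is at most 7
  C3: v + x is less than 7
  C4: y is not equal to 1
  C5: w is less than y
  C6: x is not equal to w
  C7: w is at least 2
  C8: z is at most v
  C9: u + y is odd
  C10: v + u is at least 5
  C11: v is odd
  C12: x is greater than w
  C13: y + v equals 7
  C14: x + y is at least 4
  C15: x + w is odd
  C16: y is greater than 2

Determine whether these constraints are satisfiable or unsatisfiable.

Satisfiable

Take x = 3, y = 4, z = 1, w = 2, v = 3, u = 3. Then constraint 1: z - v = -2; constraint 2: z + y = 5, and every other listed constraint is also met.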